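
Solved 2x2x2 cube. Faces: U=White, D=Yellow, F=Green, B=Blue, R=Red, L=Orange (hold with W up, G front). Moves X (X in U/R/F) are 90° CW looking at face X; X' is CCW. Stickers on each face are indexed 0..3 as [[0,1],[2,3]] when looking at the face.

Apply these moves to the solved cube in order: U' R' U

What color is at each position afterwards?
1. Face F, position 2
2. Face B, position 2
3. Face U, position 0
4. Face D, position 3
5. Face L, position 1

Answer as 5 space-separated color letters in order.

After move 1 (U'): U=WWWW F=OOGG R=GGRR B=RRBB L=BBOO
After move 2 (R'): R=GRGR U=WBWR F=OWGW D=YOYG B=YRYB
After move 3 (U): U=WWRB F=GRGW R=YRGR B=BBYB L=OWOO
Query 1: F[2] = G
Query 2: B[2] = Y
Query 3: U[0] = W
Query 4: D[3] = G
Query 5: L[1] = W

Answer: G Y W G W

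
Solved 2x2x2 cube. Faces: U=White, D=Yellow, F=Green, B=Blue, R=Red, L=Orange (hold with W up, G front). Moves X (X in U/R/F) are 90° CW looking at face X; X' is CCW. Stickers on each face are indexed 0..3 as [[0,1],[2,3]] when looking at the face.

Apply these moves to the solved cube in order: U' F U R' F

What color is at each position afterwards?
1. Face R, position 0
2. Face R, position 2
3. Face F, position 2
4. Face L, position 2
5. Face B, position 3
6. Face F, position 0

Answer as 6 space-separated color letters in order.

After move 1 (U'): U=WWWW F=OOGG R=GGRR B=RRBB L=BBOO
After move 2 (F): F=GOGO U=WWOB R=WGWR D=RGYY L=BYOY
After move 3 (U): U=OWBW F=WGGO R=RRWR B=BYBB L=GOOY
After move 4 (R'): R=RRRW U=OBBB F=WWGW D=RGYO B=YYGB
After move 5 (F): F=GWWW U=OBYO R=BRBW D=RRYO L=GROG
Query 1: R[0] = B
Query 2: R[2] = B
Query 3: F[2] = W
Query 4: L[2] = O
Query 5: B[3] = B
Query 6: F[0] = G

Answer: B B W O B G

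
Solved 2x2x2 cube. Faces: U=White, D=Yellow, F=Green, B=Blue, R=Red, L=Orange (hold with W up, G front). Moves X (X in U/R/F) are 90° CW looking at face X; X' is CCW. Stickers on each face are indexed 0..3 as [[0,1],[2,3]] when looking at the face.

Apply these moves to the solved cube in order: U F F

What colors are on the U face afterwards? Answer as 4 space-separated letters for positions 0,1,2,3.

Answer: W W Y Y

Derivation:
After move 1 (U): U=WWWW F=RRGG R=BBRR B=OOBB L=GGOO
After move 2 (F): F=GRGR U=WWOG R=WBWR D=RBYY L=GYOY
After move 3 (F): F=GGRR U=WWYY R=OBGR D=WWYY L=GROB
Query: U face = WWYY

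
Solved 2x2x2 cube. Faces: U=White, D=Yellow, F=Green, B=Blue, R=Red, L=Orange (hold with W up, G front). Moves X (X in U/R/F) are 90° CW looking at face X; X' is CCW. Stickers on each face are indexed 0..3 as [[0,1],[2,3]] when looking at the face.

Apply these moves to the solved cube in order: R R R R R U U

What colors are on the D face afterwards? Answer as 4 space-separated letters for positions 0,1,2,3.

Answer: Y B Y B

Derivation:
After move 1 (R): R=RRRR U=WGWG F=GYGY D=YBYB B=WBWB
After move 2 (R): R=RRRR U=WYWY F=GBGB D=YWYW B=GBGB
After move 3 (R): R=RRRR U=WBWB F=GWGW D=YGYG B=YBYB
After move 4 (R): R=RRRR U=WWWW F=GGGG D=YYYY B=BBBB
After move 5 (R): R=RRRR U=WGWG F=GYGY D=YBYB B=WBWB
After move 6 (U): U=WWGG F=RRGY R=WBRR B=OOWB L=GYOO
After move 7 (U): U=GWGW F=WBGY R=OORR B=GYWB L=RROO
Query: D face = YBYB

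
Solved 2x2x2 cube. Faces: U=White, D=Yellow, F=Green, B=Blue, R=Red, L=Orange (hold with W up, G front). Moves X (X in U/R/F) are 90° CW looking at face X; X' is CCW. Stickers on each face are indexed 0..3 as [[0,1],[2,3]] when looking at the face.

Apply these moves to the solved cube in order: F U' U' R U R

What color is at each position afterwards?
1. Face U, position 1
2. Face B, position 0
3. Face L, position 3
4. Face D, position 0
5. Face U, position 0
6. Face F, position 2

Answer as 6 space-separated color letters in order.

Answer: O B Y R W G

Derivation:
After move 1 (F): F=GGGG U=WWOO R=WRWR D=RRYY L=OYOY
After move 2 (U'): U=WOWO F=OYGG R=GGWR B=WRBB L=BBOY
After move 3 (U'): U=OOWW F=BBGG R=OYWR B=GGBB L=WROY
After move 4 (R): R=WORY U=OBWG F=BRGY D=RBYG B=WGOB
After move 5 (U): U=WOGB F=WOGY R=WGRY B=WROB L=BROY
After move 6 (R): R=RWYG U=WOGY F=WBGG D=ROYW B=BROB
Query 1: U[1] = O
Query 2: B[0] = B
Query 3: L[3] = Y
Query 4: D[0] = R
Query 5: U[0] = W
Query 6: F[2] = G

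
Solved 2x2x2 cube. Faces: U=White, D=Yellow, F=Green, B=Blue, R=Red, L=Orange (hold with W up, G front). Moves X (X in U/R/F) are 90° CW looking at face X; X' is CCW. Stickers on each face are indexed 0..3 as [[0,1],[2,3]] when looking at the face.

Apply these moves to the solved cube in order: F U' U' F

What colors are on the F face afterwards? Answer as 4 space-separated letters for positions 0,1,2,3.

After move 1 (F): F=GGGG U=WWOO R=WRWR D=RRYY L=OYOY
After move 2 (U'): U=WOWO F=OYGG R=GGWR B=WRBB L=BBOY
After move 3 (U'): U=OOWW F=BBGG R=OYWR B=GGBB L=WROY
After move 4 (F): F=GBGB U=OOYR R=WYWR D=WOYY L=WROR
Query: F face = GBGB

Answer: G B G B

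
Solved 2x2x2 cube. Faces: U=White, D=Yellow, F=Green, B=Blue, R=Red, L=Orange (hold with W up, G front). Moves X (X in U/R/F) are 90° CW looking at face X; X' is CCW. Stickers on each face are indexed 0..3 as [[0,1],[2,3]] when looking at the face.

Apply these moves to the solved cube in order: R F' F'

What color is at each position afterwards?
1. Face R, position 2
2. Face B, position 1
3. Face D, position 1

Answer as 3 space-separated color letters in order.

After move 1 (R): R=RRRR U=WGWG F=GYGY D=YBYB B=WBWB
After move 2 (F'): F=YYGG U=WGRR R=BRYR D=OOYB L=OGOW
After move 3 (F'): F=YGYG U=WGBY R=OROR D=GWYB L=OROR
Query 1: R[2] = O
Query 2: B[1] = B
Query 3: D[1] = W

Answer: O B W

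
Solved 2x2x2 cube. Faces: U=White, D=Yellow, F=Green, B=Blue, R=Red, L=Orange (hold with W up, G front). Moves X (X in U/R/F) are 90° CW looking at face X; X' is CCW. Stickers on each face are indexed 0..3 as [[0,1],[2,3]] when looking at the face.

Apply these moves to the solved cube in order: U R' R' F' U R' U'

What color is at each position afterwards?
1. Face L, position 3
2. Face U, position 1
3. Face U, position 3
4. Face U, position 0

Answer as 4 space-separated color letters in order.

After move 1 (U): U=WWWW F=RRGG R=BBRR B=OOBB L=GGOO
After move 2 (R'): R=BRBR U=WBWO F=RWGW D=YRYG B=YOYB
After move 3 (R'): R=RRBB U=WYWY F=RBGO D=YWYW B=GORB
After move 4 (F'): F=BORG U=WYRB R=WRYB D=GOYW L=GYOW
After move 5 (U): U=RWBY F=WRRG R=GOYB B=GYRB L=BOOW
After move 6 (R'): R=OBGY U=RRBG F=WWRY D=GRYG B=WYOB
After move 7 (U'): U=RGRB F=BORY R=WWGY B=OBOB L=WYOW
Query 1: L[3] = W
Query 2: U[1] = G
Query 3: U[3] = B
Query 4: U[0] = R

Answer: W G B R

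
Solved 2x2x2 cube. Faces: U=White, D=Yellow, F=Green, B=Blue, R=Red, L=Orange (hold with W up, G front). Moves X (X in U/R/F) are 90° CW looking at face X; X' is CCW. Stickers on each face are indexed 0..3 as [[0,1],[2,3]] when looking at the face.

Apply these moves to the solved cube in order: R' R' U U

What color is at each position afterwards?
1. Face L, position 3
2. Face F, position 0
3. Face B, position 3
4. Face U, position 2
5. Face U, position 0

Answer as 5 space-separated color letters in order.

Answer: O G B Y Y

Derivation:
After move 1 (R'): R=RRRR U=WBWB F=GWGW D=YGYG B=YBYB
After move 2 (R'): R=RRRR U=WYWY F=GBGB D=YWYW B=GBGB
After move 3 (U): U=WWYY F=RRGB R=GBRR B=OOGB L=GBOO
After move 4 (U): U=YWYW F=GBGB R=OORR B=GBGB L=RROO
Query 1: L[3] = O
Query 2: F[0] = G
Query 3: B[3] = B
Query 4: U[2] = Y
Query 5: U[0] = Y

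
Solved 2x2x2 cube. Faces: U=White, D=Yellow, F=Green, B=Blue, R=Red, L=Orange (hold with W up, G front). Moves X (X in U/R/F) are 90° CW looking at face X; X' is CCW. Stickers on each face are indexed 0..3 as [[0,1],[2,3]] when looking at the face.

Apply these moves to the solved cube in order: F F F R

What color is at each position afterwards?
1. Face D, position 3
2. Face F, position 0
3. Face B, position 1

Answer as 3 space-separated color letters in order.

Answer: B G B

Derivation:
After move 1 (F): F=GGGG U=WWOO R=WRWR D=RRYY L=OYOY
After move 2 (F): F=GGGG U=WWYY R=OROR D=WWYY L=OROR
After move 3 (F): F=GGGG U=WWRR R=YRYR D=OOYY L=OWOW
After move 4 (R): R=YYRR U=WGRG F=GOGY D=OBYB B=RBWB
Query 1: D[3] = B
Query 2: F[0] = G
Query 3: B[1] = B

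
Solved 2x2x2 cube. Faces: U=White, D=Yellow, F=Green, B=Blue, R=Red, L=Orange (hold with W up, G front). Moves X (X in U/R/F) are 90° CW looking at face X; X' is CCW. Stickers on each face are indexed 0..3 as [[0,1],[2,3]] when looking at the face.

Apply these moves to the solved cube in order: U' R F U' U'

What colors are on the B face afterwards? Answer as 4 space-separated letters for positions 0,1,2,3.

Answer: G O W B

Derivation:
After move 1 (U'): U=WWWW F=OOGG R=GGRR B=RRBB L=BBOO
After move 2 (R): R=RGRG U=WOWG F=OYGY D=YBYR B=WRWB
After move 3 (F): F=GOYY U=WOOB R=WGGG D=RRYR L=BYOB
After move 4 (U'): U=OBWO F=BYYY R=GOGG B=WGWB L=WROB
After move 5 (U'): U=BOOW F=WRYY R=BYGG B=GOWB L=WGOB
Query: B face = GOWB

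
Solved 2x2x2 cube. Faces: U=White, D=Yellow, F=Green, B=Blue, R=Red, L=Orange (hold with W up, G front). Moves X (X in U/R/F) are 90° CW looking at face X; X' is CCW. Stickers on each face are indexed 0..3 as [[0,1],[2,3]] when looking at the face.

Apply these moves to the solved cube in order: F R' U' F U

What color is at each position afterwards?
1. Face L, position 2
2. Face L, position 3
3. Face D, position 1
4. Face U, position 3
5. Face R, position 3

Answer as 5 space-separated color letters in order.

Answer: O G G B W

Derivation:
After move 1 (F): F=GGGG U=WWOO R=WRWR D=RRYY L=OYOY
After move 2 (R'): R=RRWW U=WBOB F=GWGO D=RGYG B=YBRB
After move 3 (U'): U=BBWO F=OYGO R=GWWW B=RRRB L=YBOY
After move 4 (F): F=GOOY U=BBYB R=WWOW D=WGYG L=YROG
After move 5 (U): U=YBBB F=WWOY R=RROW B=YRRB L=GOOG
Query 1: L[2] = O
Query 2: L[3] = G
Query 3: D[1] = G
Query 4: U[3] = B
Query 5: R[3] = W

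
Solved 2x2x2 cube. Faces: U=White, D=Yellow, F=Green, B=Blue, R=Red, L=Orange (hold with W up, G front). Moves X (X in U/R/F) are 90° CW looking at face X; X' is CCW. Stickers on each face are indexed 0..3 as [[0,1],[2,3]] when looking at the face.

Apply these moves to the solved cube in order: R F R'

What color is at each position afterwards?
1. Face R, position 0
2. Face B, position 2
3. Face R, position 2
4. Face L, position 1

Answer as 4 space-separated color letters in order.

Answer: R R W Y

Derivation:
After move 1 (R): R=RRRR U=WGWG F=GYGY D=YBYB B=WBWB
After move 2 (F): F=GGYY U=WGOO R=WRGR D=RRYB L=OYOB
After move 3 (R'): R=RRWG U=WWOW F=GGYO D=RGYY B=BBRB
Query 1: R[0] = R
Query 2: B[2] = R
Query 3: R[2] = W
Query 4: L[1] = Y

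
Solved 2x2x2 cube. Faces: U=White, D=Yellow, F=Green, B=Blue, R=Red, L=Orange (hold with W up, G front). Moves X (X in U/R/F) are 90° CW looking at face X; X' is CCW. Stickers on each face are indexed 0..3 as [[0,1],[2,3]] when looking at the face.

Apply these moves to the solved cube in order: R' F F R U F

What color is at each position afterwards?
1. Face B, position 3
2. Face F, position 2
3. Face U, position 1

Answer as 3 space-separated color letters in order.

After move 1 (R'): R=RRRR U=WBWB F=GWGW D=YGYG B=YBYB
After move 2 (F): F=GGWW U=WBOO R=WRBR D=RRYG L=OYOG
After move 3 (F): F=WGWG U=WBGY R=OROR D=BWYG L=OROR
After move 4 (R): R=OORR U=WGGG F=WWWG D=BYYY B=YBBB
After move 5 (U): U=GWGG F=OOWG R=YBRR B=ORBB L=WWOR
After move 6 (F): F=WOGO U=GWRW R=GBGR D=RYYY L=WBOY
Query 1: B[3] = B
Query 2: F[2] = G
Query 3: U[1] = W

Answer: B G W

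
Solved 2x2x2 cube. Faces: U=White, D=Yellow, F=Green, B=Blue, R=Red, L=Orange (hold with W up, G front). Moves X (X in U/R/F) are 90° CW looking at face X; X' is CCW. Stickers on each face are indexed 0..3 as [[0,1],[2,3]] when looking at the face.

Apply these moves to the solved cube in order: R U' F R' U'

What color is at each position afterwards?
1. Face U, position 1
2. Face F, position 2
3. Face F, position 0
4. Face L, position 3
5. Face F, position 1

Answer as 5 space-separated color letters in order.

Answer: R Y W B Y

Derivation:
After move 1 (R): R=RRRR U=WGWG F=GYGY D=YBYB B=WBWB
After move 2 (U'): U=GGWW F=OOGY R=GYRR B=RRWB L=WBOO
After move 3 (F): F=GOYO U=GGOB R=WYWR D=RGYB L=WYOB
After move 4 (R'): R=YRWW U=GWOR F=GGYB D=ROYO B=BRGB
After move 5 (U'): U=WRGO F=WYYB R=GGWW B=YRGB L=BROB
Query 1: U[1] = R
Query 2: F[2] = Y
Query 3: F[0] = W
Query 4: L[3] = B
Query 5: F[1] = Y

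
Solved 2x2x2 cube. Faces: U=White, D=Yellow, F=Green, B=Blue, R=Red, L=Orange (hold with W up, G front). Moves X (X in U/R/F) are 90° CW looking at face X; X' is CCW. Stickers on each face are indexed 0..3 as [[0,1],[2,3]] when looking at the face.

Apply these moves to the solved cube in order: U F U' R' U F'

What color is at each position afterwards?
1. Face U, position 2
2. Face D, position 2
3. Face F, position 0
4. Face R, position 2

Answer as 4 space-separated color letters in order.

After move 1 (U): U=WWWW F=RRGG R=BBRR B=OOBB L=GGOO
After move 2 (F): F=GRGR U=WWOG R=WBWR D=RBYY L=GYOY
After move 3 (U'): U=WGWO F=GYGR R=GRWR B=WBBB L=OOOY
After move 4 (R'): R=RRGW U=WBWW F=GGGO D=RYYR B=YBBB
After move 5 (U): U=WWWB F=RRGO R=YBGW B=OOBB L=GGOY
After move 6 (F'): F=RORG U=WWYG R=YBRW D=GYYR L=GBOW
Query 1: U[2] = Y
Query 2: D[2] = Y
Query 3: F[0] = R
Query 4: R[2] = R

Answer: Y Y R R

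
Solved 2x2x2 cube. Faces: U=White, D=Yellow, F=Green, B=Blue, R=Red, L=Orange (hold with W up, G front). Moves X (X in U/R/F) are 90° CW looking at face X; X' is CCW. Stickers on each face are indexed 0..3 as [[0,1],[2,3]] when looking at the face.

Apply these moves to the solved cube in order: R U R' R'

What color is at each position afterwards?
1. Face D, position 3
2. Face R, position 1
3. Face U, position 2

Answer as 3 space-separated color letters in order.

After move 1 (R): R=RRRR U=WGWG F=GYGY D=YBYB B=WBWB
After move 2 (U): U=WWGG F=RRGY R=WBRR B=OOWB L=GYOO
After move 3 (R'): R=BRWR U=WWGO F=RWGG D=YRYY B=BOBB
After move 4 (R'): R=RRBW U=WBGB F=RWGO D=YWYG B=YORB
Query 1: D[3] = G
Query 2: R[1] = R
Query 3: U[2] = G

Answer: G R G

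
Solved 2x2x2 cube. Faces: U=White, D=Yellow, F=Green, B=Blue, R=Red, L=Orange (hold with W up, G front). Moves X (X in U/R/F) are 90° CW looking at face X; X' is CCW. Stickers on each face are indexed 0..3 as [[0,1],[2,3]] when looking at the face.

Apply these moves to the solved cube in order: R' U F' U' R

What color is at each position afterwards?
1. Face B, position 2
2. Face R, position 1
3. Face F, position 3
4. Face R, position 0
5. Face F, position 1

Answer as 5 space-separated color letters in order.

After move 1 (R'): R=RRRR U=WBWB F=GWGW D=YGYG B=YBYB
After move 2 (U): U=WWBB F=RRGW R=YBRR B=OOYB L=GWOO
After move 3 (F'): F=RWRG U=WWYR R=GBYR D=WOYG L=GBOB
After move 4 (U'): U=WRWY F=GBRG R=RWYR B=GBYB L=OOOB
After move 5 (R): R=YRRW U=WBWG F=GORG D=WYYG B=YBRB
Query 1: B[2] = R
Query 2: R[1] = R
Query 3: F[3] = G
Query 4: R[0] = Y
Query 5: F[1] = O

Answer: R R G Y O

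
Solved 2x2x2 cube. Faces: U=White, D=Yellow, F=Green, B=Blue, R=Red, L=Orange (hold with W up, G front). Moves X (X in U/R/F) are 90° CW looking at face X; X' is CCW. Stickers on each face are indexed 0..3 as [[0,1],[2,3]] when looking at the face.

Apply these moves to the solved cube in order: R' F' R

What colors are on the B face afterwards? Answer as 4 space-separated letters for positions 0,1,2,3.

Answer: R B B B

Derivation:
After move 1 (R'): R=RRRR U=WBWB F=GWGW D=YGYG B=YBYB
After move 2 (F'): F=WWGG U=WBRR R=GRYR D=OOYG L=OBOW
After move 3 (R): R=YGRR U=WWRG F=WOGG D=OYYY B=RBBB
Query: B face = RBBB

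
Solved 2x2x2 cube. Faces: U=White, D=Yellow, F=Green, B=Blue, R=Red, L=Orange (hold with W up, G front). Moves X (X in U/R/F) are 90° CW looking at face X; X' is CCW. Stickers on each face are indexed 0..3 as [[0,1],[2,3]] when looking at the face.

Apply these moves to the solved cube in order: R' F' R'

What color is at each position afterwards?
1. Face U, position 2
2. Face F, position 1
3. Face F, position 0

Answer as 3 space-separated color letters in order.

After move 1 (R'): R=RRRR U=WBWB F=GWGW D=YGYG B=YBYB
After move 2 (F'): F=WWGG U=WBRR R=GRYR D=OOYG L=OBOW
After move 3 (R'): R=RRGY U=WYRY F=WBGR D=OWYG B=GBOB
Query 1: U[2] = R
Query 2: F[1] = B
Query 3: F[0] = W

Answer: R B W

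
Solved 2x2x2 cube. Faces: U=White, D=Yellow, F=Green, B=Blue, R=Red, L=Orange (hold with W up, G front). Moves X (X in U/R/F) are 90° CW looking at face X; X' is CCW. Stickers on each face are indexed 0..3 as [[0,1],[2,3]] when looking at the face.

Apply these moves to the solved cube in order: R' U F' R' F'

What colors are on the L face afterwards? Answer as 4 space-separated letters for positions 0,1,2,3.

Answer: G O O Y

Derivation:
After move 1 (R'): R=RRRR U=WBWB F=GWGW D=YGYG B=YBYB
After move 2 (U): U=WWBB F=RRGW R=YBRR B=OOYB L=GWOO
After move 3 (F'): F=RWRG U=WWYR R=GBYR D=WOYG L=GBOB
After move 4 (R'): R=BRGY U=WYYO F=RWRR D=WWYG B=GOOB
After move 5 (F'): F=WRRR U=WYBG R=WRWY D=BBYG L=GOOY
Query: L face = GOOY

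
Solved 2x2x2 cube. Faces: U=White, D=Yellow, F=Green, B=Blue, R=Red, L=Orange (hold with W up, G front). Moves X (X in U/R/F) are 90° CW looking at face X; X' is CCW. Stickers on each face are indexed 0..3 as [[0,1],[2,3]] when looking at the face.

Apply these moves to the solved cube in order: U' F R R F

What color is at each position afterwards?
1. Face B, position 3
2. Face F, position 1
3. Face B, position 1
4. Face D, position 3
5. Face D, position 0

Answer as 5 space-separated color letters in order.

After move 1 (U'): U=WWWW F=OOGG R=GGRR B=RRBB L=BBOO
After move 2 (F): F=GOGO U=WWOB R=WGWR D=RGYY L=BYOY
After move 3 (R): R=WWRG U=WOOO F=GGGY D=RBYR B=BRWB
After move 4 (R): R=RWGW U=WGOY F=GBGR D=RWYB B=OROB
After move 5 (F): F=GGRB U=WGYY R=OWYW D=GRYB L=BROW
Query 1: B[3] = B
Query 2: F[1] = G
Query 3: B[1] = R
Query 4: D[3] = B
Query 5: D[0] = G

Answer: B G R B G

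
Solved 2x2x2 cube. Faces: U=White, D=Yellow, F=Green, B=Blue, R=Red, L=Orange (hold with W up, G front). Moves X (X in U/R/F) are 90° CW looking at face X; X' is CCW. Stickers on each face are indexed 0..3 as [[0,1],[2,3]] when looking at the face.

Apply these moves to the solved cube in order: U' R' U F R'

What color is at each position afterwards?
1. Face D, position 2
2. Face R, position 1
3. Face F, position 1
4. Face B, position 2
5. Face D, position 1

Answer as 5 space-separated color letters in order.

Answer: Y R W Y G

Derivation:
After move 1 (U'): U=WWWW F=OOGG R=GGRR B=RRBB L=BBOO
After move 2 (R'): R=GRGR U=WBWR F=OWGW D=YOYG B=YRYB
After move 3 (U): U=WWRB F=GRGW R=YRGR B=BBYB L=OWOO
After move 4 (F): F=GGWR U=WWOW R=RRBR D=GYYG L=OYOO
After move 5 (R'): R=RRRB U=WYOB F=GWWW D=GGYR B=GBYB
Query 1: D[2] = Y
Query 2: R[1] = R
Query 3: F[1] = W
Query 4: B[2] = Y
Query 5: D[1] = G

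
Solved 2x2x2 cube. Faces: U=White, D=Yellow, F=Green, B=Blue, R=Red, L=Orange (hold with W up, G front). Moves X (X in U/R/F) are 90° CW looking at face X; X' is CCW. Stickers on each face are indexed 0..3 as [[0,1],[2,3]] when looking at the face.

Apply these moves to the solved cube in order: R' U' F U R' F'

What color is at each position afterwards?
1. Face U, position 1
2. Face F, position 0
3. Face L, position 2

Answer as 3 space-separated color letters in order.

Answer: Y B O

Derivation:
After move 1 (R'): R=RRRR U=WBWB F=GWGW D=YGYG B=YBYB
After move 2 (U'): U=BBWW F=OOGW R=GWRR B=RRYB L=YBOO
After move 3 (F): F=GOWO U=BBOB R=WWWR D=RGYG L=YYOG
After move 4 (U): U=OBBB F=WWWO R=RRWR B=YYYB L=GOOG
After move 5 (R'): R=RRRW U=OYBY F=WBWB D=RWYO B=GYGB
After move 6 (F'): F=BBWW U=OYRR R=WRRW D=OGYO L=GYOB
Query 1: U[1] = Y
Query 2: F[0] = B
Query 3: L[2] = O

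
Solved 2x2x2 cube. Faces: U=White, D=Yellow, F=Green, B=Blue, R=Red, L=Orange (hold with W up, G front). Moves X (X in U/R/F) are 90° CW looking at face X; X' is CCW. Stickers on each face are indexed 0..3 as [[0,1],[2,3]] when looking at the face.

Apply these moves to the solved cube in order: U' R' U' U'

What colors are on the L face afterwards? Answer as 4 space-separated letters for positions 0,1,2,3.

Answer: G R O O

Derivation:
After move 1 (U'): U=WWWW F=OOGG R=GGRR B=RRBB L=BBOO
After move 2 (R'): R=GRGR U=WBWR F=OWGW D=YOYG B=YRYB
After move 3 (U'): U=BRWW F=BBGW R=OWGR B=GRYB L=YROO
After move 4 (U'): U=RWBW F=YRGW R=BBGR B=OWYB L=GROO
Query: L face = GROO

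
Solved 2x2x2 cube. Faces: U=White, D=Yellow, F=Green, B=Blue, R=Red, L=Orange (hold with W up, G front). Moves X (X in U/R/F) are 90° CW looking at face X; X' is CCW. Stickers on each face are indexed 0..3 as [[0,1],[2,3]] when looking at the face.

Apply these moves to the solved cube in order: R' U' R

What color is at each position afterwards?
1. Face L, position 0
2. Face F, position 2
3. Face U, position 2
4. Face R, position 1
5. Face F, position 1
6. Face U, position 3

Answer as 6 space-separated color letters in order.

Answer: Y G W G G W

Derivation:
After move 1 (R'): R=RRRR U=WBWB F=GWGW D=YGYG B=YBYB
After move 2 (U'): U=BBWW F=OOGW R=GWRR B=RRYB L=YBOO
After move 3 (R): R=RGRW U=BOWW F=OGGG D=YYYR B=WRBB
Query 1: L[0] = Y
Query 2: F[2] = G
Query 3: U[2] = W
Query 4: R[1] = G
Query 5: F[1] = G
Query 6: U[3] = W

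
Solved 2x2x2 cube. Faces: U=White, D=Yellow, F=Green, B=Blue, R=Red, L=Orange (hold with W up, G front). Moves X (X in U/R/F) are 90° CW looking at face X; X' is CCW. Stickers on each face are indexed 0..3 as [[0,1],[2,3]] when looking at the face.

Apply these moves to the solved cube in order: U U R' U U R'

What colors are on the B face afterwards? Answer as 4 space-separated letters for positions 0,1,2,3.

After move 1 (U): U=WWWW F=RRGG R=BBRR B=OOBB L=GGOO
After move 2 (U): U=WWWW F=BBGG R=OORR B=GGBB L=RROO
After move 3 (R'): R=OROR U=WBWG F=BWGW D=YBYG B=YGYB
After move 4 (U): U=WWGB F=ORGW R=YGOR B=RRYB L=BWOO
After move 5 (U): U=GWBW F=YGGW R=RROR B=BWYB L=OROO
After move 6 (R'): R=RRRO U=GYBB F=YWGW D=YGYW B=GWBB
Query: B face = GWBB

Answer: G W B B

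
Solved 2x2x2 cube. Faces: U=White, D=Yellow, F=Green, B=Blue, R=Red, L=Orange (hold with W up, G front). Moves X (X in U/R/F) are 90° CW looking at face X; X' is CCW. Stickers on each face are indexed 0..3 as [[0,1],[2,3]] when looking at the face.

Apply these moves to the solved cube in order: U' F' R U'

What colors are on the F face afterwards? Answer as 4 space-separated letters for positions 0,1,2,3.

Answer: B W O Y

Derivation:
After move 1 (U'): U=WWWW F=OOGG R=GGRR B=RRBB L=BBOO
After move 2 (F'): F=OGOG U=WWGR R=YGYR D=BOYY L=BWOW
After move 3 (R): R=YYRG U=WGGG F=OOOY D=BBYR B=RRWB
After move 4 (U'): U=GGWG F=BWOY R=OORG B=YYWB L=RROW
Query: F face = BWOY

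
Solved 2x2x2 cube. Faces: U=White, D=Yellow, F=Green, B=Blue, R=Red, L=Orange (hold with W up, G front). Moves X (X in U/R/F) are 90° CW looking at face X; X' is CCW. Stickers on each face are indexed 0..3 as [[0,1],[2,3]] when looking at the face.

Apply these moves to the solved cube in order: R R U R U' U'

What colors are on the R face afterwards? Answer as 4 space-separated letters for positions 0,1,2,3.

After move 1 (R): R=RRRR U=WGWG F=GYGY D=YBYB B=WBWB
After move 2 (R): R=RRRR U=WYWY F=GBGB D=YWYW B=GBGB
After move 3 (U): U=WWYY F=RRGB R=GBRR B=OOGB L=GBOO
After move 4 (R): R=RGRB U=WRYB F=RWGW D=YGYO B=YOWB
After move 5 (U'): U=RBWY F=GBGW R=RWRB B=RGWB L=YOOO
After move 6 (U'): U=BYRW F=YOGW R=GBRB B=RWWB L=RGOO
Query: R face = GBRB

Answer: G B R B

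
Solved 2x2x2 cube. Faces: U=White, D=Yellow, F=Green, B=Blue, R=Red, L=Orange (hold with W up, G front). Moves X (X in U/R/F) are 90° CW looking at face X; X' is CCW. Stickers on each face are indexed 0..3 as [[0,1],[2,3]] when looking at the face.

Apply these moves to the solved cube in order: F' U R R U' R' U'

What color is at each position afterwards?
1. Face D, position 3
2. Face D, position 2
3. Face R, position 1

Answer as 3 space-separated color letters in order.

After move 1 (F'): F=GGGG U=WWRR R=YRYR D=OOYY L=OWOW
After move 2 (U): U=RWRW F=YRGG R=BBYR B=OWBB L=GGOW
After move 3 (R): R=YBRB U=RRRG F=YOGY D=OBYO B=WWWB
After move 4 (R): R=RYBB U=RORY F=YBGO D=OWYW B=GWRB
After move 5 (U'): U=OYRR F=GGGO R=YBBB B=RYRB L=GWOW
After move 6 (R'): R=BBYB U=ORRR F=GYGR D=OGYO B=WYWB
After move 7 (U'): U=RROR F=GWGR R=GYYB B=BBWB L=WYOW
Query 1: D[3] = O
Query 2: D[2] = Y
Query 3: R[1] = Y

Answer: O Y Y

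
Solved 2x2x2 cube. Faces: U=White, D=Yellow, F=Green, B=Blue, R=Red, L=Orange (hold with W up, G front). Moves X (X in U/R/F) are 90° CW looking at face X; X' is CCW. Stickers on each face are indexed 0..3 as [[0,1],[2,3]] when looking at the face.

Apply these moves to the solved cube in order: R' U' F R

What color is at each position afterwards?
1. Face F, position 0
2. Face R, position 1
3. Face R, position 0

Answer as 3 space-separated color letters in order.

Answer: G W W

Derivation:
After move 1 (R'): R=RRRR U=WBWB F=GWGW D=YGYG B=YBYB
After move 2 (U'): U=BBWW F=OOGW R=GWRR B=RRYB L=YBOO
After move 3 (F): F=GOWO U=BBOB R=WWWR D=RGYG L=YYOG
After move 4 (R): R=WWRW U=BOOO F=GGWG D=RYYR B=BRBB
Query 1: F[0] = G
Query 2: R[1] = W
Query 3: R[0] = W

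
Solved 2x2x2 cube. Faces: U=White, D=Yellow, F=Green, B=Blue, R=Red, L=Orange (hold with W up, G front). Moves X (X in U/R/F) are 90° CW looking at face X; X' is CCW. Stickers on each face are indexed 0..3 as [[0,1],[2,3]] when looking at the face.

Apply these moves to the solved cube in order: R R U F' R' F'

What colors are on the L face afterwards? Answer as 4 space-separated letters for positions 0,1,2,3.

Answer: G O O G

Derivation:
After move 1 (R): R=RRRR U=WGWG F=GYGY D=YBYB B=WBWB
After move 2 (R): R=RRRR U=WYWY F=GBGB D=YWYW B=GBGB
After move 3 (U): U=WWYY F=RRGB R=GBRR B=OOGB L=GBOO
After move 4 (F'): F=RBRG U=WWGR R=WBYR D=BOYW L=GYOY
After move 5 (R'): R=BRWY U=WGGO F=RWRR D=BBYG B=WOOB
After move 6 (F'): F=WRRR U=WGBW R=BRBY D=YYYG L=GOOG
Query: L face = GOOG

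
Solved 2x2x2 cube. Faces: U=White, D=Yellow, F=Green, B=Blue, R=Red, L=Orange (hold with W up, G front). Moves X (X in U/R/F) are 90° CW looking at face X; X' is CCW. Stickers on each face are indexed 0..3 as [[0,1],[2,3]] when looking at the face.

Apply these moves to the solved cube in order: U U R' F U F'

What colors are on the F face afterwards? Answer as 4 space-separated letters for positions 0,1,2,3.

Answer: R W W W

Derivation:
After move 1 (U): U=WWWW F=RRGG R=BBRR B=OOBB L=GGOO
After move 2 (U): U=WWWW F=BBGG R=OORR B=GGBB L=RROO
After move 3 (R'): R=OROR U=WBWG F=BWGW D=YBYG B=YGYB
After move 4 (F): F=GBWW U=WBOR R=WRGR D=OOYG L=RYOB
After move 5 (U): U=OWRB F=WRWW R=YGGR B=RYYB L=GBOB
After move 6 (F'): F=RWWW U=OWYG R=OGOR D=BBYG L=GBOR
Query: F face = RWWW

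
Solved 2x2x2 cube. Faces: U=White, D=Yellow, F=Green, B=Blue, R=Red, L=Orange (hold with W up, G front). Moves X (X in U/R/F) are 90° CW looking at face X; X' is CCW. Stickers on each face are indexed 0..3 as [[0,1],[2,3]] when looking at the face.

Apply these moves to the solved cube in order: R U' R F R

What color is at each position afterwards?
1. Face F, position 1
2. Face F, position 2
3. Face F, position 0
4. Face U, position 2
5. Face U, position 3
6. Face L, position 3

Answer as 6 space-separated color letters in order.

After move 1 (R): R=RRRR U=WGWG F=GYGY D=YBYB B=WBWB
After move 2 (U'): U=GGWW F=OOGY R=GYRR B=RRWB L=WBOO
After move 3 (R): R=RGRY U=GOWY F=OBGB D=YWYR B=WRGB
After move 4 (F): F=GOBB U=GOOB R=WGYY D=RRYR L=WYOW
After move 5 (R): R=YWYG U=GOOB F=GRBR D=RGYW B=BROB
Query 1: F[1] = R
Query 2: F[2] = B
Query 3: F[0] = G
Query 4: U[2] = O
Query 5: U[3] = B
Query 6: L[3] = W

Answer: R B G O B W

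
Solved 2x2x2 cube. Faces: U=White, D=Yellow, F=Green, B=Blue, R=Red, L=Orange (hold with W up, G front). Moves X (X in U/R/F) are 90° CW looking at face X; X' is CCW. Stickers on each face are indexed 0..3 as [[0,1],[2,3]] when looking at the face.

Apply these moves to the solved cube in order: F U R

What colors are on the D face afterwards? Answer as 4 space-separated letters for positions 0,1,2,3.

Answer: R B Y O

Derivation:
After move 1 (F): F=GGGG U=WWOO R=WRWR D=RRYY L=OYOY
After move 2 (U): U=OWOW F=WRGG R=BBWR B=OYBB L=GGOY
After move 3 (R): R=WBRB U=OROG F=WRGY D=RBYO B=WYWB
Query: D face = RBYO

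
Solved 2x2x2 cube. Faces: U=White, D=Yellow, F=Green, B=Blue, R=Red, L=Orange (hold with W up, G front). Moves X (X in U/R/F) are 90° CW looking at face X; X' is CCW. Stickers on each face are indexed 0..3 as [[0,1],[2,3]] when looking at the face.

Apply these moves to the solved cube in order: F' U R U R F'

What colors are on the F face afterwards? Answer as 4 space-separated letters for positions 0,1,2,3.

Answer: B O Y G

Derivation:
After move 1 (F'): F=GGGG U=WWRR R=YRYR D=OOYY L=OWOW
After move 2 (U): U=RWRW F=YRGG R=BBYR B=OWBB L=GGOW
After move 3 (R): R=YBRB U=RRRG F=YOGY D=OBYO B=WWWB
After move 4 (U): U=RRGR F=YBGY R=WWRB B=GGWB L=YOOW
After move 5 (R): R=RWBW U=RBGY F=YBGO D=OWYG B=RGRB
After move 6 (F'): F=BOYG U=RBRB R=WWOW D=OWYG L=YYOG
Query: F face = BOYG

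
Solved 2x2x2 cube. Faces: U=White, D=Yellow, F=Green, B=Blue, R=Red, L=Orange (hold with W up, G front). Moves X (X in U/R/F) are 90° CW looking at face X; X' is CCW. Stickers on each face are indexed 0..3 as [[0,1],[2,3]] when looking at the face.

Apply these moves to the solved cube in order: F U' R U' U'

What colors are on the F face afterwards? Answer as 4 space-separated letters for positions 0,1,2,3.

Answer: O R G Y

Derivation:
After move 1 (F): F=GGGG U=WWOO R=WRWR D=RRYY L=OYOY
After move 2 (U'): U=WOWO F=OYGG R=GGWR B=WRBB L=BBOY
After move 3 (R): R=WGRG U=WYWG F=ORGY D=RBYW B=OROB
After move 4 (U'): U=YGWW F=BBGY R=ORRG B=WGOB L=OROY
After move 5 (U'): U=GWYW F=ORGY R=BBRG B=OROB L=WGOY
Query: F face = ORGY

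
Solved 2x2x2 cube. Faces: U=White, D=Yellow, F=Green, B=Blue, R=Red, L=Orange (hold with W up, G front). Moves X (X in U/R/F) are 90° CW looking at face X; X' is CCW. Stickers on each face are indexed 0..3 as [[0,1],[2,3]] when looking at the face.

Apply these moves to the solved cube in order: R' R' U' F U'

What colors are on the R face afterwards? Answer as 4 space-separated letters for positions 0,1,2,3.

After move 1 (R'): R=RRRR U=WBWB F=GWGW D=YGYG B=YBYB
After move 2 (R'): R=RRRR U=WYWY F=GBGB D=YWYW B=GBGB
After move 3 (U'): U=YYWW F=OOGB R=GBRR B=RRGB L=GBOO
After move 4 (F): F=GOBO U=YYOB R=WBWR D=RGYW L=GYOW
After move 5 (U'): U=YBYO F=GYBO R=GOWR B=WBGB L=RROW
Query: R face = GOWR

Answer: G O W R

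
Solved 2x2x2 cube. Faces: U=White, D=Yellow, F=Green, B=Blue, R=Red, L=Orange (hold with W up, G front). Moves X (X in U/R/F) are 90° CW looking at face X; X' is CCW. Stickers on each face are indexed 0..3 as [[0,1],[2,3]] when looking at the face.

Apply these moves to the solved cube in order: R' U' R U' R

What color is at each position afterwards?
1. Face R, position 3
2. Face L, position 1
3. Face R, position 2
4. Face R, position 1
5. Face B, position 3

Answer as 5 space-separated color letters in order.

Answer: G R W O B

Derivation:
After move 1 (R'): R=RRRR U=WBWB F=GWGW D=YGYG B=YBYB
After move 2 (U'): U=BBWW F=OOGW R=GWRR B=RRYB L=YBOO
After move 3 (R): R=RGRW U=BOWW F=OGGG D=YYYR B=WRBB
After move 4 (U'): U=OWBW F=YBGG R=OGRW B=RGBB L=WROO
After move 5 (R): R=ROWG U=OBBG F=YYGR D=YBYR B=WGWB
Query 1: R[3] = G
Query 2: L[1] = R
Query 3: R[2] = W
Query 4: R[1] = O
Query 5: B[3] = B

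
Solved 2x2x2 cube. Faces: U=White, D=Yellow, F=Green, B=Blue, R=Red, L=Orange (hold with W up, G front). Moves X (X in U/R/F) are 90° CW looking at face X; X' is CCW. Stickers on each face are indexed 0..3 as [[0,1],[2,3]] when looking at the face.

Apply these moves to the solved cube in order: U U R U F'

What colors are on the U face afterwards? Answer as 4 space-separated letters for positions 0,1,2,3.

After move 1 (U): U=WWWW F=RRGG R=BBRR B=OOBB L=GGOO
After move 2 (U): U=WWWW F=BBGG R=OORR B=GGBB L=RROO
After move 3 (R): R=RORO U=WBWG F=BYGY D=YBYG B=WGWB
After move 4 (U): U=WWGB F=ROGY R=WGRO B=RRWB L=BYOO
After move 5 (F'): F=OYRG U=WWWR R=BGYO D=YOYG L=BBOG
Query: U face = WWWR

Answer: W W W R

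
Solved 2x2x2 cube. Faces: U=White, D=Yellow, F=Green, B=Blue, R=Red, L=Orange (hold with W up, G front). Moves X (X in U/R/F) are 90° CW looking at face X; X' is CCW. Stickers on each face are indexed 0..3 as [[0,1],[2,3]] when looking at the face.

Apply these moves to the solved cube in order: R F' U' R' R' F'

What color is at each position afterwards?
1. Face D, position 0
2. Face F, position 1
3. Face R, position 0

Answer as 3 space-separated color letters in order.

After move 1 (R): R=RRRR U=WGWG F=GYGY D=YBYB B=WBWB
After move 2 (F'): F=YYGG U=WGRR R=BRYR D=OOYB L=OGOW
After move 3 (U'): U=GRWR F=OGGG R=YYYR B=BRWB L=WBOW
After move 4 (R'): R=YRYY U=GWWB F=ORGR D=OGYG B=BROB
After move 5 (R'): R=RYYY U=GOWB F=OWGB D=ORYR B=GRGB
After move 6 (F'): F=WBOG U=GORY R=RYOY D=BWYR L=WBOW
Query 1: D[0] = B
Query 2: F[1] = B
Query 3: R[0] = R

Answer: B B R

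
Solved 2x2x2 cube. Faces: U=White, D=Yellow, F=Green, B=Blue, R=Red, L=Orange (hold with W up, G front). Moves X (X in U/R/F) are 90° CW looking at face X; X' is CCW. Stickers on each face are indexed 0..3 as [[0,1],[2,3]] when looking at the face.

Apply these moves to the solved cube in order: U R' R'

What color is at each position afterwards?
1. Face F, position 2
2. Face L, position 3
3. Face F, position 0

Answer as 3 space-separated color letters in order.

Answer: G O R

Derivation:
After move 1 (U): U=WWWW F=RRGG R=BBRR B=OOBB L=GGOO
After move 2 (R'): R=BRBR U=WBWO F=RWGW D=YRYG B=YOYB
After move 3 (R'): R=RRBB U=WYWY F=RBGO D=YWYW B=GORB
Query 1: F[2] = G
Query 2: L[3] = O
Query 3: F[0] = R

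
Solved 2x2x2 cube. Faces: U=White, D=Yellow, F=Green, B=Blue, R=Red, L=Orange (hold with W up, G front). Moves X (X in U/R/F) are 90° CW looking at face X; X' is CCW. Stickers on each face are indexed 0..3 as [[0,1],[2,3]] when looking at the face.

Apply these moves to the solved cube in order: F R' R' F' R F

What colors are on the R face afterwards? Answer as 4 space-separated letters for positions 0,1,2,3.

Answer: R W G W

Derivation:
After move 1 (F): F=GGGG U=WWOO R=WRWR D=RRYY L=OYOY
After move 2 (R'): R=RRWW U=WBOB F=GWGO D=RGYG B=YBRB
After move 3 (R'): R=RWRW U=WROY F=GBGB D=RWYO B=GBGB
After move 4 (F'): F=BBGG U=WRRR R=WWRW D=YYYO L=OYOO
After move 5 (R): R=RWWW U=WBRG F=BYGO D=YGYG B=RBRB
After move 6 (F): F=GBOY U=WBOY R=RWGW D=WRYG L=OYOG
Query: R face = RWGW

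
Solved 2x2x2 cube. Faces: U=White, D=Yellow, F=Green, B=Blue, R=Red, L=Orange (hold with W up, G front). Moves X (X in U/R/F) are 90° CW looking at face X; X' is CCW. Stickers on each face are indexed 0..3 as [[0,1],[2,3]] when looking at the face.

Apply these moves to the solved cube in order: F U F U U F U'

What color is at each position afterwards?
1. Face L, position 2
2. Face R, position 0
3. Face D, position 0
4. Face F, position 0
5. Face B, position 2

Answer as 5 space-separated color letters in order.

Answer: O G W O B

Derivation:
After move 1 (F): F=GGGG U=WWOO R=WRWR D=RRYY L=OYOY
After move 2 (U): U=OWOW F=WRGG R=BBWR B=OYBB L=GGOY
After move 3 (F): F=GWGR U=OWYG R=OBWR D=WBYY L=GROR
After move 4 (U): U=YOGW F=OBGR R=OYWR B=GRBB L=GWOR
After move 5 (U): U=GYWO F=OYGR R=GRWR B=GWBB L=OBOR
After move 6 (F): F=GORY U=GYRB R=WROR D=WGYY L=OWOB
After move 7 (U'): U=YBGR F=OWRY R=GOOR B=WRBB L=GWOB
Query 1: L[2] = O
Query 2: R[0] = G
Query 3: D[0] = W
Query 4: F[0] = O
Query 5: B[2] = B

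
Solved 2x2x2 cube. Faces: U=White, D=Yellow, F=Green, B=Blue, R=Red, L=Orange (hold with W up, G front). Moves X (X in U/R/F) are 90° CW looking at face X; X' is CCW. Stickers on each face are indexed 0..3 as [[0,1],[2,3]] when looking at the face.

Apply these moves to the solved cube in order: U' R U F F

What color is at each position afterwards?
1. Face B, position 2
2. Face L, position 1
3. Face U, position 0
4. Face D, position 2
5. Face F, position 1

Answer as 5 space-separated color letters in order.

After move 1 (U'): U=WWWW F=OOGG R=GGRR B=RRBB L=BBOO
After move 2 (R): R=RGRG U=WOWG F=OYGY D=YBYR B=WRWB
After move 3 (U): U=WWGO F=RGGY R=WRRG B=BBWB L=OYOO
After move 4 (F): F=GRYG U=WWOY R=GROG D=RWYR L=OYOB
After move 5 (F): F=YGGR U=WWBY R=ORYG D=OGYR L=OROW
Query 1: B[2] = W
Query 2: L[1] = R
Query 3: U[0] = W
Query 4: D[2] = Y
Query 5: F[1] = G

Answer: W R W Y G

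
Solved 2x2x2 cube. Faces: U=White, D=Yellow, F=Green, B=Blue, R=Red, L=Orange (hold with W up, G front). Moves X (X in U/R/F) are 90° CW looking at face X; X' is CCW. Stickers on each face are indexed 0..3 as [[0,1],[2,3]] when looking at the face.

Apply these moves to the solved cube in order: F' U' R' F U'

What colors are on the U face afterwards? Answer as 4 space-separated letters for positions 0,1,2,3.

Answer: B B W W

Derivation:
After move 1 (F'): F=GGGG U=WWRR R=YRYR D=OOYY L=OWOW
After move 2 (U'): U=WRWR F=OWGG R=GGYR B=YRBB L=BBOW
After move 3 (R'): R=GRGY U=WBWY F=ORGR D=OWYG B=YROB
After move 4 (F): F=GORR U=WBWB R=WRYY D=GGYG L=BOOW
After move 5 (U'): U=BBWW F=BORR R=GOYY B=WROB L=YROW
Query: U face = BBWW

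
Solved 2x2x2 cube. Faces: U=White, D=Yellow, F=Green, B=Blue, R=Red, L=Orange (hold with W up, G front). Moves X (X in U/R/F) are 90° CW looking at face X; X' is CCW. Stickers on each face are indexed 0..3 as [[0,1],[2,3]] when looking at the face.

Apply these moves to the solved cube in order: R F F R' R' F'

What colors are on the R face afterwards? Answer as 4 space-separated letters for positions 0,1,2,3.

After move 1 (R): R=RRRR U=WGWG F=GYGY D=YBYB B=WBWB
After move 2 (F): F=GGYY U=WGOO R=WRGR D=RRYB L=OYOB
After move 3 (F): F=YGYG U=WGBY R=OROR D=GWYB L=OROR
After move 4 (R'): R=RROO U=WWBW F=YGYY D=GGYG B=BBWB
After move 5 (R'): R=RORO U=WWBB F=YWYW D=GGYY B=GBGB
After move 6 (F'): F=WWYY U=WWRR R=GOGO D=RRYY L=OBOB
Query: R face = GOGO

Answer: G O G O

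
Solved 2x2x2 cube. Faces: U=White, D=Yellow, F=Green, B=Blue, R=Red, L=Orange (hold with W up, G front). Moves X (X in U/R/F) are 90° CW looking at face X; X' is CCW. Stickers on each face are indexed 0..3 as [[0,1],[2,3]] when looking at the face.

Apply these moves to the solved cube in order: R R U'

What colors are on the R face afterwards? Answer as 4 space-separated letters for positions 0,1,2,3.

After move 1 (R): R=RRRR U=WGWG F=GYGY D=YBYB B=WBWB
After move 2 (R): R=RRRR U=WYWY F=GBGB D=YWYW B=GBGB
After move 3 (U'): U=YYWW F=OOGB R=GBRR B=RRGB L=GBOO
Query: R face = GBRR

Answer: G B R R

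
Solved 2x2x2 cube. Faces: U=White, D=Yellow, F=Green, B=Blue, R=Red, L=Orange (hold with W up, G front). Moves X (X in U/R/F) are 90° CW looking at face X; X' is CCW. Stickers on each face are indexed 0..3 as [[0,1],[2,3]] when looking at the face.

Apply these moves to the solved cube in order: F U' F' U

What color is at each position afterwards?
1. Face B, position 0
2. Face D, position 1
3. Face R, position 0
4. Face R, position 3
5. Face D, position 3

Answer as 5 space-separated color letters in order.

After move 1 (F): F=GGGG U=WWOO R=WRWR D=RRYY L=OYOY
After move 2 (U'): U=WOWO F=OYGG R=GGWR B=WRBB L=BBOY
After move 3 (F'): F=YGOG U=WOGW R=RGRR D=BYYY L=BOOW
After move 4 (U): U=GWWO F=RGOG R=WRRR B=BOBB L=YGOW
Query 1: B[0] = B
Query 2: D[1] = Y
Query 3: R[0] = W
Query 4: R[3] = R
Query 5: D[3] = Y

Answer: B Y W R Y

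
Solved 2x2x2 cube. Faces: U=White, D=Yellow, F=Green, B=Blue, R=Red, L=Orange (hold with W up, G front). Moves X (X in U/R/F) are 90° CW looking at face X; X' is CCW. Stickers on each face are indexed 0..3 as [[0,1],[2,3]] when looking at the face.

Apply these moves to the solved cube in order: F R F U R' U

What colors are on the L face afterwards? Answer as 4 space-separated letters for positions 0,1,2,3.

Answer: O W O B

Derivation:
After move 1 (F): F=GGGG U=WWOO R=WRWR D=RRYY L=OYOY
After move 2 (R): R=WWRR U=WGOG F=GRGY D=RBYB B=OBWB
After move 3 (F): F=GGYR U=WGYY R=OWGR D=RWYB L=OROB
After move 4 (U): U=YWYG F=OWYR R=OBGR B=ORWB L=GGOB
After move 5 (R'): R=BROG U=YWYO F=OWYG D=RWYR B=BRWB
After move 6 (U): U=YYOW F=BRYG R=BROG B=GGWB L=OWOB
Query: L face = OWOB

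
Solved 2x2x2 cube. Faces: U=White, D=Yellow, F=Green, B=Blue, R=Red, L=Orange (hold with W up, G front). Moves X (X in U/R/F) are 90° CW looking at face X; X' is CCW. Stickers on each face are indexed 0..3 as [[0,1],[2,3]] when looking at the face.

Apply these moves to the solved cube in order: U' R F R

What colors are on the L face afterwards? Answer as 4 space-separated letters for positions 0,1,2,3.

After move 1 (U'): U=WWWW F=OOGG R=GGRR B=RRBB L=BBOO
After move 2 (R): R=RGRG U=WOWG F=OYGY D=YBYR B=WRWB
After move 3 (F): F=GOYY U=WOOB R=WGGG D=RRYR L=BYOB
After move 4 (R): R=GWGG U=WOOY F=GRYR D=RWYW B=BROB
Query: L face = BYOB

Answer: B Y O B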